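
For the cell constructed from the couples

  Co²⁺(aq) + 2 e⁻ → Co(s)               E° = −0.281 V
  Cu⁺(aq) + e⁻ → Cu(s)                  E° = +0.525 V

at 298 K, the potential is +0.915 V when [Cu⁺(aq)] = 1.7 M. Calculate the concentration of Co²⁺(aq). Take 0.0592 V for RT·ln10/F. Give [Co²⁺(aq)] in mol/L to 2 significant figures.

With Cu⁺/Cu at the cathode and Co²⁺/Co at the anode, E°cell = +0.525 − (−0.281) = +0.806 V (n = 2).
From the Nernst equation, log Q = n(E° − E)/0.0592 = 2·(+0.806 − (+0.915))/0.0592 = −3.682.
For 2 Cu⁺(aq) + Co(s) → 2 Cu(s) + Co²⁺(aq), the reaction quotient is Q = [Co²⁺(aq)] / [Cu⁺(aq)]^2.
Isolating [Co²⁺(aq)] in Q = 10^{−3.682} yields log [Co²⁺(aq)] = −3.221, i.e. 0.00060 M.

0.00060 M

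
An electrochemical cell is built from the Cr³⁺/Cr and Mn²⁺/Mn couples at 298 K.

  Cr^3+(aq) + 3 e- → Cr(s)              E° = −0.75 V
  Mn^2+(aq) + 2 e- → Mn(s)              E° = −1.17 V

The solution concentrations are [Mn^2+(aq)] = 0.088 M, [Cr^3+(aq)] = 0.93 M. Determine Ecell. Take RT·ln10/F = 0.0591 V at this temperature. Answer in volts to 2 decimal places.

+0.45 V

Since E°(Cr³⁺/Cr) > E°(Mn²⁺/Mn), Cr³⁺/Cr serves as the cathode.
E°cell = −0.75 − (−1.17) = +0.42 V, with n = 6 electrons transferred.
For the overall reaction 2 Cr^3+(aq) + 3 Mn(s) → 2 Cr(s) + 3 Mn^2+(aq), Q = [Mn^2+(aq)]^3 / [Cr^3+(aq)]^2 = 0.000788, giving log Q = −3.104.
E = E° − (0.0591/n)·log Q = +0.42 − (0.0591/6)(−3.104) = +0.45 V.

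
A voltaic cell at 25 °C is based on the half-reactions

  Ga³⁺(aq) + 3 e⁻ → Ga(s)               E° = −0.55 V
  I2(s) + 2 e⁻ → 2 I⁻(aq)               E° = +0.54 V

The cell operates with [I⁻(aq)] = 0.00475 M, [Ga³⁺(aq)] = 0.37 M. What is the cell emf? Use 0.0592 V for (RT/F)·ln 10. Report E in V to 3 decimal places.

I₂/I⁻ is reduced (cathode, E° = +0.54 V) and Ga³⁺/Ga is oxidized (anode).
E°cell = E°cat − E°an = +0.54 − (−0.55) = +1.09 V; n = 6.
The balanced reaction is 3 I2(s) + 2 Ga(s) → 6 I⁻(aq) + 2 Ga³⁺(aq), so Q = [I⁻(aq)]^6·[Ga³⁺(aq)]^2 = 1.57×10^−15 and log Q = −14.803.
E = E° − (0.0592/n)·log Q = +1.09 − (0.0592/6)(−14.803) = +1.236 V.

+1.236 V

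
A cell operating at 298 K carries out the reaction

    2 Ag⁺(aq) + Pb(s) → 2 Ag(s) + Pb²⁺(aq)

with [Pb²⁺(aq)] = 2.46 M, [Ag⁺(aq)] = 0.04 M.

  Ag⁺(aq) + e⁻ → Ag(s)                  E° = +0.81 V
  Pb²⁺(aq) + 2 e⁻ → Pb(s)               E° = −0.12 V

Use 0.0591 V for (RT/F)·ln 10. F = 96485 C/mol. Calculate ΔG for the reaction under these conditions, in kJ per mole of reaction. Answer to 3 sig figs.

−161 kJ/mol

With Ag⁺/Ag reduced at the cathode, E°cell = +0.81 − (−0.12) = +0.93 V and n = 2.
Q = [Pb²⁺(aq)] / [Ag⁺(aq)]^2 = 1.54×10^3, so log Q = 3.187 and E = +0.93 − (0.0591/2)(3.187) = +0.8358 V.
Then ΔG = −nFE = −2 × 96485 × +0.8358 J/mol = −161 kJ/mol.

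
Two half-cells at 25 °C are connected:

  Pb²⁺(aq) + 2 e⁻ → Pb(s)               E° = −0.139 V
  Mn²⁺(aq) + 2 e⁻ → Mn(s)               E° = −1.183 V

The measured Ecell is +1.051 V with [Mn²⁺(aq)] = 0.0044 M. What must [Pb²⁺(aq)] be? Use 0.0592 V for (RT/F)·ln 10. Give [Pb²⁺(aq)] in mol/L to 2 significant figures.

The Pb²⁺/Pb couple has the larger reduction potential, so it is the cathode: E°cell = −0.139 − (−1.183) = +1.044 V and n = 2.
From the Nernst equation, log Q = n(E° − E)/0.0592 = 2·(+1.044 − (+1.051))/0.0592 = −0.236.
For Pb²⁺(aq) + Mn(s) → Pb(s) + Mn²⁺(aq), the reaction quotient is Q = [Mn²⁺(aq)] / [Pb²⁺(aq)].
Solving for the unknown gives log [Pb²⁺(aq)] = −2.121, so [Pb²⁺(aq)] ≈ 0.0076 M.

0.0076 M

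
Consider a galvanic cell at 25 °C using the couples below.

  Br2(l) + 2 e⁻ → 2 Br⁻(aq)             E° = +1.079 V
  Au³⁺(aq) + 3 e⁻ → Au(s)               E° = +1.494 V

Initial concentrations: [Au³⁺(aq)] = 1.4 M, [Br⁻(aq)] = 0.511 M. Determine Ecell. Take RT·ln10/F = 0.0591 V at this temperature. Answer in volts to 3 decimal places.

Au³⁺/Au is reduced (cathode, E° = +1.494 V) and Br₂/Br⁻ is oxidized (anode).
E°cell = E°cat − E°an = +1.494 − (+1.079) = +0.415 V; n = 6.
The balanced reaction is 2 Au³⁺(aq) + 6 Br⁻(aq) → 2 Au(s) + 3 Br2(l), so Q = 1 / ([Au³⁺(aq)]^2·[Br⁻(aq)]^6) = 28.7 and log Q = 1.457.
E = E° − (0.0591/n)·log Q = +0.415 − (0.0591/6)(1.457) = +0.401 V.

+0.401 V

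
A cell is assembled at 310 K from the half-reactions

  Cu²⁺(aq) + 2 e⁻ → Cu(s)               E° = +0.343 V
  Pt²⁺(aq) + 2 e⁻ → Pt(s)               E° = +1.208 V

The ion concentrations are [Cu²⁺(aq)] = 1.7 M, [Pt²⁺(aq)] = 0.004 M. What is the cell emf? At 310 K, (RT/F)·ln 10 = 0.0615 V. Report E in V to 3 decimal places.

Pt²⁺/Pt is reduced (cathode, E° = +1.208 V) and Cu²⁺/Cu is oxidized (anode).
The standard potential is +1.208 − (+0.343) = +0.865 V and the balanced reaction transfers n = 2 electrons.
The balanced reaction is Pt²⁺(aq) + Cu(s) → Pt(s) + Cu²⁺(aq), so Q = [Cu²⁺(aq)] / [Pt²⁺(aq)] = 425 and log Q = 2.628.
Applying E = E° − (RT ln10/nF)·log Q gives +0.865 − (0.0615/2)(2.628) = +0.784 V.

+0.784 V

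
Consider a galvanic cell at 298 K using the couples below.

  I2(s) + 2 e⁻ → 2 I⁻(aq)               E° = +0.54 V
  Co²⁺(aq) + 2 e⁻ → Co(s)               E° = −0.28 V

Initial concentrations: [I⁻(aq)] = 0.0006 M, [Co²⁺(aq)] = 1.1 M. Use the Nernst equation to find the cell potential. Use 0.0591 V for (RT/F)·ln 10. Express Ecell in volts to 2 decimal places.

I₂/I⁻ is reduced (cathode, E° = +0.54 V) and Co²⁺/Co is oxidized (anode).
E°cell = E°cat − E°an = +0.54 − (−0.28) = +0.82 V; n = 2.
The balanced reaction is I2(s) + Co(s) → 2 I⁻(aq) + Co²⁺(aq), so Q = [I⁻(aq)]^2·[Co²⁺(aq)] = 3.96×10^−7 and log Q = −6.402.
By the Nernst equation, E = +0.82 − (0.0591/2)·(−6.402) = +1.01 V.

+1.01 V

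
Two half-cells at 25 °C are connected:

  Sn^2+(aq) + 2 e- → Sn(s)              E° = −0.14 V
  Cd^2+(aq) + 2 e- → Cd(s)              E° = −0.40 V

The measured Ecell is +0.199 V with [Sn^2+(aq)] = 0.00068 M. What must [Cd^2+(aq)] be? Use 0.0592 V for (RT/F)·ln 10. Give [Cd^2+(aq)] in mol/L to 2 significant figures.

The Sn²⁺/Sn couple has the larger reduction potential, so it is the cathode: E°cell = −0.14 − (−0.40) = +0.26 V and n = 2.
Since E = E° − (0.0592/n)·log Q, log Q = n(E° − E)/0.0592 = 2.061.
The balanced reaction is Sn^2+(aq) + Cd(s) → Sn(s) + Cd^2+(aq), so Q = [Cd^2+(aq)] / [Sn^2+(aq)].
Solving for the unknown gives log [Cd^2+(aq)] = −1.106, so [Cd^2+(aq)] ≈ 0.078 M.

0.078 M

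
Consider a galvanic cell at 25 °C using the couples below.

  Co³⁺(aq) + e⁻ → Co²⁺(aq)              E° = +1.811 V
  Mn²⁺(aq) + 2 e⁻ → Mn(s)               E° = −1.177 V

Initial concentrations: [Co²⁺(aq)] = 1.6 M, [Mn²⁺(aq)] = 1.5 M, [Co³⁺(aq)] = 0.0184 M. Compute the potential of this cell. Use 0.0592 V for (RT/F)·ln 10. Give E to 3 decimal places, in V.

+2.868 V

Co³⁺/Co²⁺ is reduced (cathode, E° = +1.811 V) and Mn²⁺/Mn is oxidized (anode).
E°cell = +1.811 − (−1.177) = +2.988 V, with n = 2 electrons transferred.
The balanced reaction is 2 Co³⁺(aq) + Mn(s) → 2 Co²⁺(aq) + Mn²⁺(aq), so Q = ([Co²⁺(aq)]^2·[Mn²⁺(aq)]) / [Co³⁺(aq)]^2 = 1.13×10^4 and log Q = 4.055.
E = E° − (0.0592/n)·log Q = +2.988 − (0.0592/2)(4.055) = +2.868 V.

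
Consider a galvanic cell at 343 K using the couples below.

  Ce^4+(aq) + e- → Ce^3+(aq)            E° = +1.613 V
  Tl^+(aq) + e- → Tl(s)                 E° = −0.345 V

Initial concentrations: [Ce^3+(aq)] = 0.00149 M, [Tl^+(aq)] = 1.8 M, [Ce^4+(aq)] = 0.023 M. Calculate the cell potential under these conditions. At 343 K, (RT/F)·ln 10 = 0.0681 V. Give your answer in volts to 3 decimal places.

+2.022 V

Since E°(Ce⁴⁺/Ce³⁺) > E°(Tl⁺/Tl), Ce⁴⁺/Ce³⁺ serves as the cathode.
E°cell = E°cat − E°an = +1.613 − (−0.345) = +1.958 V; n = 1.
Balancing gives Ce^4+(aq) + Tl(s) → Ce^3+(aq) + Tl^+(aq); hence Q = ([Ce^3+(aq)]·[Tl^+(aq)]) / [Ce^4+(aq)] = 0.117 (log Q = −0.933).
By the Nernst equation, E = +1.958 − (0.0681/1)·(−0.933) = +2.022 V.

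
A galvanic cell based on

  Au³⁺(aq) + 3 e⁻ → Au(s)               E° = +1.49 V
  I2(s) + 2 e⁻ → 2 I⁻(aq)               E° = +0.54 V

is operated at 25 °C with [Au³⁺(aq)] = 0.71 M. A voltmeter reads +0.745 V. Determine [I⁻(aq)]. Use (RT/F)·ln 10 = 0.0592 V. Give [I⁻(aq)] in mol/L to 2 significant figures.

The Au³⁺/Au couple has the larger reduction potential, so it is the cathode: E°cell = +1.49 − (+0.54) = +0.95 V and n = 6.
Rearranging E = E° − (0.0592/n)·log Q gives log Q = 6(+0.95 − (+0.745))/0.0592 = 20.777.
Balancing electrons gives 2 Au³⁺(aq) + 6 I⁻(aq) → 2 Au(s) + 3 I2(s); thus Q = 1 / ([Au³⁺(aq)]^2·[I⁻(aq)]^6).
Substituting the known concentrations and solving, log [I⁻(aq)] = −3.413 and [I⁻(aq)] = 0.00039 M.

0.00039 M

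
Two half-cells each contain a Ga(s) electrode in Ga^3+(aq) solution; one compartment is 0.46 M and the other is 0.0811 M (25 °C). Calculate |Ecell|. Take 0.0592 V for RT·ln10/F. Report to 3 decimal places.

0.015 V

For a concentration cell E°cell = 0, since both electrodes use the same couple.
The compartment with the higher Ga^3+(aq) concentration (0.46 M) acts as the cathode; ions are reduced there and produced at the dilute (0.0811 M) anode.
With n = 3, Ecell = −(0.0592/3)·log([dilute]/[conc]) = −(0.0592/3)·log(0.0811/0.46) = +0.015 V.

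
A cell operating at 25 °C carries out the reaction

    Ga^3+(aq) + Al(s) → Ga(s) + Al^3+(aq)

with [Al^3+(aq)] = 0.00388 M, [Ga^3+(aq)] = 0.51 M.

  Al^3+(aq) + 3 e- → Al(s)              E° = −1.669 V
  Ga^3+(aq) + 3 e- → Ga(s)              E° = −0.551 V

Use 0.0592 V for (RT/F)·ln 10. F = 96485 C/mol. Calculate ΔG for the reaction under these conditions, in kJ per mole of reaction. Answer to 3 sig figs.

−336 kJ/mol

E°cell = −0.551 − (−1.669) = +1.118 V; the balanced reaction transfers n = 3 electrons.
Here Q = [Al^3+(aq)] / [Ga^3+(aq)] = 0.00761 (log Q = −2.119), giving E = +1.118 − (0.0592/3)·(−2.119) = +1.1598 V.
Then ΔG = −nFE = −3 × 96485 × +1.1598 J/mol = −336 kJ/mol.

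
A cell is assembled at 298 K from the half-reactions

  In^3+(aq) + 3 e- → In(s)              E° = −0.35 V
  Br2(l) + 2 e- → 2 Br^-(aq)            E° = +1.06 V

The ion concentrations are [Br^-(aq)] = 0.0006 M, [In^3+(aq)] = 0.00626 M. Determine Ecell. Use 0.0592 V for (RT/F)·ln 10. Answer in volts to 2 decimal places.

Since E°(Br₂/Br⁻) > E°(In³⁺/In), Br₂/Br⁻ serves as the cathode.
E°cell = E°cat − E°an = +1.06 − (−0.35) = +1.41 V; n = 6.
For the overall reaction 3 Br2(l) + 2 In(s) → 6 Br^-(aq) + 2 In^3+(aq), Q = [Br^-(aq)]^6·[In^3+(aq)]^2 = 1.83×10^−24, giving log Q = −23.738.
Applying E = E° − (RT ln10/nF)·log Q gives +1.41 − (0.0592/6)(−23.738) = +1.64 V.

+1.64 V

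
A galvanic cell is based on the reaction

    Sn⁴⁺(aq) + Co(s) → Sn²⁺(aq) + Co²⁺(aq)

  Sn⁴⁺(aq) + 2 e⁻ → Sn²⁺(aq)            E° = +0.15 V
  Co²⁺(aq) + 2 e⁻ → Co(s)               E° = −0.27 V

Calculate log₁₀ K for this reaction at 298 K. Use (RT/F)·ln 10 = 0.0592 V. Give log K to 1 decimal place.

The Sn⁴⁺/Sn²⁺ couple is reduced (cathode); E°cell = +0.15 − (−0.27) = +0.42 V with n = 2.
At equilibrium E = 0, so log K = nE°cell / 0.0592 = (2)(+0.42) / 0.0592 = 14.2.

log K = 14.2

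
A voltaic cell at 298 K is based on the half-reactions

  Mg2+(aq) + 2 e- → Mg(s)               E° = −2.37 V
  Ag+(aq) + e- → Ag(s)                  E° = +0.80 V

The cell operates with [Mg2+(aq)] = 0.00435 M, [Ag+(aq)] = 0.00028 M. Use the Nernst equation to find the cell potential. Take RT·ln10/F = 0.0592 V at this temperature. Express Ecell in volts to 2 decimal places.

Ag⁺/Ag is reduced (cathode, E° = +0.80 V) and Mg²⁺/Mg is oxidized (anode).
E°cell = E°cat − E°an = +0.80 − (−2.37) = +3.17 V; n = 2.
The balanced reaction is 2 Ag+(aq) + Mg(s) → 2 Ag(s) + Mg2+(aq), so Q = [Mg2+(aq)] / [Ag+(aq)]^2 = 5.55×10^4 and log Q = 4.744.
By the Nernst equation, E = +3.17 − (0.0592/2)·(4.744) = +3.03 V.

+3.03 V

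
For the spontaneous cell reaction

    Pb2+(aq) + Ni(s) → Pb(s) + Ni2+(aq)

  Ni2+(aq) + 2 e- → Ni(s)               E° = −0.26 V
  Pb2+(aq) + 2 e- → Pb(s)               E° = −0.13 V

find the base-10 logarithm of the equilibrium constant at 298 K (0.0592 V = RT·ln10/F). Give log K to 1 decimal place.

The Pb²⁺/Pb couple is reduced (cathode); E°cell = −0.13 − (−0.26) = +0.13 V with n = 2.
At equilibrium E = 0, so log K = nE°cell / 0.0592 = (2)(+0.13) / 0.0592 = 4.4.

log K = 4.4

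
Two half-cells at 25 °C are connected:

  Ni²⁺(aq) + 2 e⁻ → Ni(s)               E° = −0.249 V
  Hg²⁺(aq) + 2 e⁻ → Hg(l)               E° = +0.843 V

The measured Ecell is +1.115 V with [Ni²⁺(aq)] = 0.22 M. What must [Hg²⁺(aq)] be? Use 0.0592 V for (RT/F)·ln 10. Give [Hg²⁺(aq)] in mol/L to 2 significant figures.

1.3 M

With Hg²⁺/Hg at the cathode and Ni²⁺/Ni at the anode, E°cell = +0.843 − (−0.249) = +1.092 V (n = 2).
Rearranging E = E° − (0.0592/n)·log Q gives log Q = 2(+1.092 − (+1.115))/0.0592 = −0.777.
The balanced reaction is Hg²⁺(aq) + Ni(s) → Hg(l) + Ni²⁺(aq), so Q = [Ni²⁺(aq)] / [Hg²⁺(aq)].
Isolating [Hg²⁺(aq)] in Q = 10^{−0.777} yields log [Hg²⁺(aq)] = 0.119, i.e. 1.3 M.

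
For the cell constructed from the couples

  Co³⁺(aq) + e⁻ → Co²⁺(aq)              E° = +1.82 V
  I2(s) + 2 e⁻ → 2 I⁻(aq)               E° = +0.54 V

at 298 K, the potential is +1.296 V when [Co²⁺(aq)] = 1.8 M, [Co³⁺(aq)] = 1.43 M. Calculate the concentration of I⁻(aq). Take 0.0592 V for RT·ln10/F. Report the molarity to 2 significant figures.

2.3 M

With Co³⁺/Co²⁺ at the cathode and I₂/I⁻ at the anode, E°cell = +1.82 − (+0.54) = +1.28 V (n = 2).
From the Nernst equation, log Q = n(E° − E)/0.0592 = 2·(+1.28 − (+1.296))/0.0592 = −0.541.
The balanced reaction is 2 Co³⁺(aq) + 2 I⁻(aq) → 2 Co²⁺(aq) + I2(s), so Q = [Co²⁺(aq)]^2 / ([Co³⁺(aq)]^2·[I⁻(aq)]^2).
Substituting the known concentrations and solving, log [I⁻(aq)] = 0.370 and [I⁻(aq)] = 2.3 M.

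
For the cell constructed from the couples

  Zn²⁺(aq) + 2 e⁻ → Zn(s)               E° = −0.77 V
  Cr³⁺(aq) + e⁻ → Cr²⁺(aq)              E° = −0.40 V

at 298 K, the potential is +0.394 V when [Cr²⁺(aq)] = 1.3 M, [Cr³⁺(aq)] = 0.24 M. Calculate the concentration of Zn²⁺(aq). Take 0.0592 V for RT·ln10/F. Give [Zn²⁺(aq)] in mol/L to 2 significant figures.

0.0053 M

Cr³⁺/Cr²⁺ is the cathode (higher E°); E°cell = −0.40 − (−0.77) = +0.37 V with n = 2.
Since E = E° − (0.0592/n)·log Q, log Q = n(E° − E)/0.0592 = −0.811.
Balancing electrons gives 2 Cr³⁺(aq) + Zn(s) → 2 Cr²⁺(aq) + Zn²⁺(aq); thus Q = ([Cr²⁺(aq)]^2·[Zn²⁺(aq)]) / [Cr³⁺(aq)]^2.
Substituting the known concentrations and solving, log [Zn²⁺(aq)] = −2.278 and [Zn²⁺(aq)] = 0.0053 M.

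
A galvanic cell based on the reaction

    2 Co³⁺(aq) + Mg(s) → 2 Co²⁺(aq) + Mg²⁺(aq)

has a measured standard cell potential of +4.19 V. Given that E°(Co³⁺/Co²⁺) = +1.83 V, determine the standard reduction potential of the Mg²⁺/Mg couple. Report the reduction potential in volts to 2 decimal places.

−2.36 V

In the reaction as written the Co³⁺/Co²⁺ couple is reduced (cathode) and Mg²⁺/Mg is oxidized (anode), so E°cell = E°(Co³⁺/Co²⁺) − E°(Mg²⁺/Mg).
E°(Mg²⁺/Mg) = E°(cathode) − E°cell = +1.83 − (+4.19) = −2.36 V.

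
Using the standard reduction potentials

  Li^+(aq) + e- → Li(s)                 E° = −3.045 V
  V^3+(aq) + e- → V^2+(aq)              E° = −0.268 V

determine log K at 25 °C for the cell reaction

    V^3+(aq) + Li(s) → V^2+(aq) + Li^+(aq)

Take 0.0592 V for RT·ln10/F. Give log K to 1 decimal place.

log K = 46.9

The V³⁺/V²⁺ couple is reduced (cathode); E°cell = −0.268 − (−3.045) = +2.777 V with n = 1.
At equilibrium E = 0, so log K = nE°cell / 0.0592 = (1)(+2.777) / 0.0592 = 46.9.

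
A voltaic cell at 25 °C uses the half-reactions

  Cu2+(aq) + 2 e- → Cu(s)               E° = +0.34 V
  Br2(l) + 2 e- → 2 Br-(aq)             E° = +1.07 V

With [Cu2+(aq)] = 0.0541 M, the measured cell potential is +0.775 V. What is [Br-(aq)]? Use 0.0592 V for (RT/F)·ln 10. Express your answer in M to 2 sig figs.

0.75 M

The Br₂/Br⁻ couple has the larger reduction potential, so it is the cathode: E°cell = +1.07 − (+0.34) = +0.73 V and n = 2.
Since E = E° − (0.0592/n)·log Q, log Q = n(E° − E)/0.0592 = −1.520.
For Br2(l) + Cu(s) → 2 Br-(aq) + Cu2+(aq), the reaction quotient is Q = [Br-(aq)]^2·[Cu2+(aq)].
Solving for the unknown gives log [Br-(aq)] = −0.127, so [Br-(aq)] ≈ 0.75 M.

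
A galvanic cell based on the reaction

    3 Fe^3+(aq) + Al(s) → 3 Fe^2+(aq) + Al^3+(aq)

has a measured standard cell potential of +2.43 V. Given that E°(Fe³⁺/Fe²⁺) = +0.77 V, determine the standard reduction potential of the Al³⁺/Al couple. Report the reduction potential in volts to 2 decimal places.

−1.66 V

In the reaction as written the Fe³⁺/Fe²⁺ couple is reduced (cathode) and Al³⁺/Al is oxidized (anode), so E°cell = E°(Fe³⁺/Fe²⁺) − E°(Al³⁺/Al).
E°(Al³⁺/Al) = E°(cathode) − E°cell = +0.77 − (+2.43) = −1.66 V.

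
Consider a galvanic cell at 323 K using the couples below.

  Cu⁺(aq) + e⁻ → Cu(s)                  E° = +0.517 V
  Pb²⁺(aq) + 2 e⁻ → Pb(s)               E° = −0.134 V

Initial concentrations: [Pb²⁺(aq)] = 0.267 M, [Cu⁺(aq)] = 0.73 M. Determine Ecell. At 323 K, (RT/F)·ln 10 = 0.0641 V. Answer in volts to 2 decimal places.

+0.66 V

The Cu⁺/Cu couple has the more positive E°, so it is the cathode; Pb²⁺/Pb is the anode.
E°cell = +0.517 − (−0.134) = +0.651 V, with n = 2 electrons transferred.
For the overall reaction 2 Cu⁺(aq) + Pb(s) → 2 Cu(s) + Pb²⁺(aq), Q = [Pb²⁺(aq)] / [Cu⁺(aq)]^2 = 0.501, giving log Q = −0.300.
Applying E = E° − (RT ln10/nF)·log Q gives +0.651 − (0.0641/2)(−0.300) = +0.66 V.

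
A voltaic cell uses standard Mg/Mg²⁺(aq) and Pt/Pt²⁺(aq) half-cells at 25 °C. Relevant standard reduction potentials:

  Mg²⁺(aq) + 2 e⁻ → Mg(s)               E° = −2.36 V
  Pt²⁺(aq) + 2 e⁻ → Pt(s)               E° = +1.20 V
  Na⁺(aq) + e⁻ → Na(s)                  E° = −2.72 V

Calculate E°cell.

Of the two couples in this cell, the one with the more positive reduction potential is reduced at the cathode: here that is Pt²⁺/Pt (+1.20 V); Mg²⁺/Mg (−2.36 V) is the anode.
E°cell = E°(cathode) − E°(anode) = +1.20 − (−2.36) = +3.56 V.

+3.56 V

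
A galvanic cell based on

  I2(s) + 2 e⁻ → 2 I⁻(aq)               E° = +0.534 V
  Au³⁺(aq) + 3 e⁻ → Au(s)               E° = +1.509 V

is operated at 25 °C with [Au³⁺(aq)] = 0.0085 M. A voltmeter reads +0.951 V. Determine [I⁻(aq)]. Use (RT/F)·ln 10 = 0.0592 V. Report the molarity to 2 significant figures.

Au³⁺/Au is the cathode (higher E°); E°cell = +1.509 − (+0.534) = +0.975 V with n = 6.
Rearranging E = E° − (0.0592/n)·log Q gives log Q = 6(+0.975 − (+0.951))/0.0592 = 2.432.
For 2 Au³⁺(aq) + 6 I⁻(aq) → 2 Au(s) + 3 I2(s), the reaction quotient is Q = 1 / ([Au³⁺(aq)]^2·[I⁻(aq)]^6).
Substituting the known concentrations and solving, log [I⁻(aq)] = 0.285 and [I⁻(aq)] = 1.9 M.

1.9 M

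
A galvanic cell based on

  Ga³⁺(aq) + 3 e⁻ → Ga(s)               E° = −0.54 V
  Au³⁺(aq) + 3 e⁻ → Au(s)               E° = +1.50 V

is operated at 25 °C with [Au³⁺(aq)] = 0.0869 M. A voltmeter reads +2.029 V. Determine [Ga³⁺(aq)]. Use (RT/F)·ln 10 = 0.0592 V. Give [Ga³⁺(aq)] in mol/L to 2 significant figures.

Au³⁺/Au is the cathode (higher E°); E°cell = +1.50 − (−0.54) = +2.04 V with n = 3.
From the Nernst equation, log Q = n(E° − E)/0.0592 = 3·(+2.04 − (+2.029))/0.0592 = 0.557.
Balancing electrons gives Au³⁺(aq) + Ga(s) → Au(s) + Ga³⁺(aq); thus Q = [Ga³⁺(aq)] / [Au³⁺(aq)].
Solving for the unknown gives log [Ga³⁺(aq)] = −0.504, so [Ga³⁺(aq)] ≈ 0.31 M.

0.31 M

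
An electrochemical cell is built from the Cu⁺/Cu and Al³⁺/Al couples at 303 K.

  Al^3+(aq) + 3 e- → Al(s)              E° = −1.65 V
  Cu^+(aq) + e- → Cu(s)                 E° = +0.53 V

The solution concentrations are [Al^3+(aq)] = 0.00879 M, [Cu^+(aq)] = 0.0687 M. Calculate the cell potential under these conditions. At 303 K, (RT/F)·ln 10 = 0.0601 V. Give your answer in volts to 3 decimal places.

Since E°(Cu⁺/Cu) > E°(Al³⁺/Al), Cu⁺/Cu serves as the cathode.
E°cell = +0.53 − (−1.65) = +2.18 V, with n = 3 electrons transferred.
The balanced reaction is 3 Cu^+(aq) + Al(s) → 3 Cu(s) + Al^3+(aq), so Q = [Al^3+(aq)] / [Cu^+(aq)]^3 = 27.1 and log Q = 1.433.
Applying E = E° − (RT ln10/nF)·log Q gives +2.18 − (0.0601/3)(1.433) = +2.151 V.

+2.151 V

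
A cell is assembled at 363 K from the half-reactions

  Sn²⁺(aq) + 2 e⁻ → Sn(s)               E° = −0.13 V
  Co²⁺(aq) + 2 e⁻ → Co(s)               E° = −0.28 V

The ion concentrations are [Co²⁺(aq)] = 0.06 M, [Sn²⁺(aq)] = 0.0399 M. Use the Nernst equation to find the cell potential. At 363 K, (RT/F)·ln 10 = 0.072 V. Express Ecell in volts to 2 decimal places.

Sn²⁺/Sn is reduced (cathode, E° = −0.13 V) and Co²⁺/Co is oxidized (anode).
E°cell = −0.13 − (−0.28) = +0.15 V, with n = 2 electrons transferred.
For the overall reaction Sn²⁺(aq) + Co(s) → Sn(s) + Co²⁺(aq), Q = [Co²⁺(aq)] / [Sn²⁺(aq)] = 1.5, giving log Q = 0.177.
By the Nernst equation, E = +0.15 − (0.072/2)·(0.177) = +0.14 V.

+0.14 V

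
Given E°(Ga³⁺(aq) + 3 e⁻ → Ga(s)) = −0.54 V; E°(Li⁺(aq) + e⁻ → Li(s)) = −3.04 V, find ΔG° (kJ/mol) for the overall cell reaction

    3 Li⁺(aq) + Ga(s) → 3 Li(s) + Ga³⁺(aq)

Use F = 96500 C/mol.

+724 kJ/mol

In the reaction as written Li⁺(aq) is reduced, so the Li⁺/Li couple is the cathode and Ga³⁺/Ga is the anode.
E°cell = −3.04 − (−0.54) = −2.50 V; balancing electrons gives n = 3.
ΔG° = −nFE°cell = −(3)(96500)(−2.50) J/mol = +724 kJ/mol.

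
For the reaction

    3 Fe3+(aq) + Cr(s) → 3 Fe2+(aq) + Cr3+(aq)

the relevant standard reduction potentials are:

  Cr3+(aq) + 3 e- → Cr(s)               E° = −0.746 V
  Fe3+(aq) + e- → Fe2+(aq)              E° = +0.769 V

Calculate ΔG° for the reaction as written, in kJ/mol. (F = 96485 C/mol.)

−439 kJ/mol

In the reaction as written Fe3+(aq) is reduced, so the Fe³⁺/Fe²⁺ couple is the cathode and Cr³⁺/Cr is the anode.
E°cell = +0.769 − (−0.746) = +1.515 V; balancing electrons gives n = 3.
ΔG° = −nFE°cell = −(3)(96485)(+1.515) J/mol = −439 kJ/mol.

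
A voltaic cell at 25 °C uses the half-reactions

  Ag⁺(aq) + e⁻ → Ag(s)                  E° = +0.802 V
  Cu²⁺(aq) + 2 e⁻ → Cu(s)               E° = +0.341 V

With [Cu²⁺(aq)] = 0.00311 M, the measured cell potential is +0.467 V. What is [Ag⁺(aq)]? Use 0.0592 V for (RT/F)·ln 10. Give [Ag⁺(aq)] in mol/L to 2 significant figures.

Ag⁺/Ag is the cathode (higher E°); E°cell = +0.802 − (+0.341) = +0.461 V with n = 2.
From the Nernst equation, log Q = n(E° − E)/0.0592 = 2·(+0.461 − (+0.467))/0.0592 = −0.203.
Balancing electrons gives 2 Ag⁺(aq) + Cu(s) → 2 Ag(s) + Cu²⁺(aq); thus Q = [Cu²⁺(aq)] / [Ag⁺(aq)]^2.
Solving for the unknown gives log [Ag⁺(aq)] = −1.152, so [Ag⁺(aq)] ≈ 0.070 M.

0.070 M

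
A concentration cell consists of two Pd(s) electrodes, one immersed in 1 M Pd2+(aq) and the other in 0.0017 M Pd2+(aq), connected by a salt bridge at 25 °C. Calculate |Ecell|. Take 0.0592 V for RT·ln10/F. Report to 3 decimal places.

For a concentration cell E°cell = 0, since both electrodes use the same couple.
The compartment with the higher Pd2+(aq) concentration (1 M) acts as the cathode; ions are reduced there and produced at the dilute (0.0017 M) anode.
With n = 2, Ecell = −(0.0592/2)·log([dilute]/[conc]) = −(0.0592/2)·log(0.0017/1) = +0.082 V.

0.082 V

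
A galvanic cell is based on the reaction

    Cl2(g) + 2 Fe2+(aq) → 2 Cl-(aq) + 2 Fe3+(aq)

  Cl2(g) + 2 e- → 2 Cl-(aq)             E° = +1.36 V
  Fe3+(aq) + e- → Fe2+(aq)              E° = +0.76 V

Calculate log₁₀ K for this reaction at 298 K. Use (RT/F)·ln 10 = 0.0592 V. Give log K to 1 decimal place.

The Cl₂/Cl⁻ couple is reduced (cathode); E°cell = +1.36 − (+0.76) = +0.60 V with n = 2.
At equilibrium E = 0, so log K = nE°cell / 0.0592 = (2)(+0.60) / 0.0592 = 20.3.

log K = 20.3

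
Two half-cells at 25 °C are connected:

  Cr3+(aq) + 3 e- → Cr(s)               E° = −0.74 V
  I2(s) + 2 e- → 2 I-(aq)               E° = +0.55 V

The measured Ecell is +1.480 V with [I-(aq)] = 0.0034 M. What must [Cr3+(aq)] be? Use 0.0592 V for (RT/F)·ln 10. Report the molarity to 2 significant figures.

I₂/I⁻ is the cathode (higher E°); E°cell = +0.55 − (−0.74) = +1.29 V with n = 6.
Rearranging E = E° − (0.0592/n)·log Q gives log Q = 6(+1.29 − (+1.480))/0.0592 = −19.257.
The balanced reaction is 3 I2(s) + 2 Cr(s) → 6 I-(aq) + 2 Cr3+(aq), so Q = [I-(aq)]^6·[Cr3+(aq)]^2.
Isolating [Cr3+(aq)] in Q = 10^{−19.257} yields log [Cr3+(aq)] = −2.223, i.e. 0.0060 M.

0.0060 M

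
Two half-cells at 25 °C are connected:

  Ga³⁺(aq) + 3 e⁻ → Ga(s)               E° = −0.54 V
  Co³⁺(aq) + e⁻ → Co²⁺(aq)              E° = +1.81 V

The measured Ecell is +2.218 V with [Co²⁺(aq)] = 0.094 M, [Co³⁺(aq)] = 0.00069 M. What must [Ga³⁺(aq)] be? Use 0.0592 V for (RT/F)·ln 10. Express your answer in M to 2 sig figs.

With Co³⁺/Co²⁺ at the cathode and Ga³⁺/Ga at the anode, E°cell = +1.81 − (−0.54) = +2.35 V (n = 3).
Since E = E° − (0.0592/n)·log Q, log Q = n(E° − E)/0.0592 = 6.689.
Balancing electrons gives 3 Co³⁺(aq) + Ga(s) → 3 Co²⁺(aq) + Ga³⁺(aq); thus Q = ([Co²⁺(aq)]^3·[Ga³⁺(aq)]) / [Co³⁺(aq)]^3.
Solving for the unknown gives log [Ga³⁺(aq)] = 0.286, so [Ga³⁺(aq)] ≈ 1.9 M.

1.9 M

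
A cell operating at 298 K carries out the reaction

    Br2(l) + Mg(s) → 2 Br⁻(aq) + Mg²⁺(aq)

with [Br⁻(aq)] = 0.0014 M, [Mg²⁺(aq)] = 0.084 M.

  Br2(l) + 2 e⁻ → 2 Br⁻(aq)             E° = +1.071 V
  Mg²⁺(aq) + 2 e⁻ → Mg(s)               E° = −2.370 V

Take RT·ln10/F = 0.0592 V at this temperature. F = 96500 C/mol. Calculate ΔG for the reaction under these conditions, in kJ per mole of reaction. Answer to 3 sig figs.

E°cell = +1.071 − (−2.370) = +3.441 V; the balanced reaction transfers n = 2 electrons.
Here Q = [Br⁻(aq)]^2·[Mg²⁺(aq)] = 1.65×10^−7 (log Q = −6.783), giving E = +3.441 − (0.0592/2)·(−6.783) = +3.6418 V.
Finally ΔG = −nFE = −(2)(96500 C/mol)(+3.6418 V) = −703 kJ/mol.

−703 kJ/mol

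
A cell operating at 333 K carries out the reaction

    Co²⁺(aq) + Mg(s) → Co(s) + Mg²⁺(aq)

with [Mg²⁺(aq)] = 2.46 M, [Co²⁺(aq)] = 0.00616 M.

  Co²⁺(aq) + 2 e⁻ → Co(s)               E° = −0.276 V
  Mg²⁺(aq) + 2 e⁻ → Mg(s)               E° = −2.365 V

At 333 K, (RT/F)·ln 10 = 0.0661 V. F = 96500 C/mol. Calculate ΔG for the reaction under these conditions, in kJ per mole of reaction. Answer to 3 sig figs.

With Co²⁺/Co reduced at the cathode, E°cell = −0.276 − (−2.365) = +2.089 V and n = 2.
The reaction quotient is [Mg²⁺(aq)] / [Co²⁺(aq)] = 399; by Nernst, E = +2.089 − (0.0661/2)(2.601) = +2.0030 V.
Finally ΔG = −nFE = −(2)(96500 C/mol)(+2.0030 V) = −387 kJ/mol.

−387 kJ/mol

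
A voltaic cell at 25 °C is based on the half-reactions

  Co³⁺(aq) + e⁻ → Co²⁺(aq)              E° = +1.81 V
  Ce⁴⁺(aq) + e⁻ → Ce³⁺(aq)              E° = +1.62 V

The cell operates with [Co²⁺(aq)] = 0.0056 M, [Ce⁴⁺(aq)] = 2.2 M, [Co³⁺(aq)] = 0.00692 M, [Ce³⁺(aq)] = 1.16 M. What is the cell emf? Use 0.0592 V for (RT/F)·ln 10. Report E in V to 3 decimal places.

+0.179 V

The Co³⁺/Co²⁺ couple has the more positive E°, so it is the cathode; Ce⁴⁺/Ce³⁺ is the anode.
E°cell = +1.81 − (+1.62) = +0.19 V, with n = 1 electron transferred.
Balancing gives Co³⁺(aq) + Ce³⁺(aq) → Co²⁺(aq) + Ce⁴⁺(aq); hence Q = ([Co²⁺(aq)]·[Ce⁴⁺(aq)]) / ([Co³⁺(aq)]·[Ce³⁺(aq)]) = 1.53 (log Q = 0.186).
Applying E = E° − (RT ln10/nF)·log Q gives +0.19 − (0.0592/1)(0.186) = +0.179 V.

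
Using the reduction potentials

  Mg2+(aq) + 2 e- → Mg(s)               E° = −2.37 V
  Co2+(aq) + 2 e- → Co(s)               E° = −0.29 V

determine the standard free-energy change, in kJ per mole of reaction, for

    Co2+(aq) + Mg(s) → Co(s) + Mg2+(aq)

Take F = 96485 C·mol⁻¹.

In the reaction as written Co2+(aq) is reduced, so the Co²⁺/Co couple is the cathode and Mg²⁺/Mg is the anode.
E°cell = −0.29 − (−2.37) = +2.08 V; balancing electrons gives n = 2.
ΔG° = −nFE°cell = −(2)(96485)(+2.08) J/mol = −401 kJ/mol.

−401 kJ/mol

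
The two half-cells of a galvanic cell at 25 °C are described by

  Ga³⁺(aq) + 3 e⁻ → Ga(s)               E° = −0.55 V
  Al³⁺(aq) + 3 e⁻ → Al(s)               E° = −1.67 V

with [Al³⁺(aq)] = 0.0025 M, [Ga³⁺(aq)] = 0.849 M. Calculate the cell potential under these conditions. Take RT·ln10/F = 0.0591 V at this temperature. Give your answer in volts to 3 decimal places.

Since E°(Ga³⁺/Ga) > E°(Al³⁺/Al), Ga³⁺/Ga serves as the cathode.
E°cell = −0.55 − (−1.67) = +1.12 V, with n = 3 electrons transferred.
For the overall reaction Ga³⁺(aq) + Al(s) → Ga(s) + Al³⁺(aq), Q = [Al³⁺(aq)] / [Ga³⁺(aq)] = 0.00294, giving log Q = −2.531.
E = E° − (0.0591/n)·log Q = +1.12 − (0.0591/3)(−2.531) = +1.170 V.

+1.170 V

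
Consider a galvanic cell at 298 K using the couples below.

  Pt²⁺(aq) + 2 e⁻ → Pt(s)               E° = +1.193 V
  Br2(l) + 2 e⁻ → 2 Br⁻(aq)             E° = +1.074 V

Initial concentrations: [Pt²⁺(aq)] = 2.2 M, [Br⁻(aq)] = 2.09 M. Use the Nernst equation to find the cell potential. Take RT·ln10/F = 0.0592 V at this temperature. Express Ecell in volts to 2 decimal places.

The Pt²⁺/Pt couple has the more positive E°, so it is the cathode; Br₂/Br⁻ is the anode.
E°cell = E°cat − E°an = +1.193 − (+1.074) = +0.119 V; n = 2.
For the overall reaction Pt²⁺(aq) + 2 Br⁻(aq) → Pt(s) + Br2(l), Q = 1 / ([Pt²⁺(aq)]·[Br⁻(aq)]^2) = 0.104, giving log Q = −0.983.
Applying E = E° − (RT ln10/nF)·log Q gives +0.119 − (0.0592/2)(−0.983) = +0.15 V.

+0.15 V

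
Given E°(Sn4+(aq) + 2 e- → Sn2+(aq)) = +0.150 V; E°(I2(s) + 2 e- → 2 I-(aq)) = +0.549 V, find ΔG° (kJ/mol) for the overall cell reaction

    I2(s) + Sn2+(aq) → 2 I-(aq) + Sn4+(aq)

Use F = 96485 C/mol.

In the reaction as written I2(s) is reduced, so the I₂/I⁻ couple is the cathode and Sn⁴⁺/Sn²⁺ is the anode.
E°cell = +0.549 − (+0.150) = +0.399 V; balancing electrons gives n = 2.
ΔG° = −nFE°cell = −(2)(96485)(+0.399) J/mol = −77.0 kJ/mol.

−77.0 kJ/mol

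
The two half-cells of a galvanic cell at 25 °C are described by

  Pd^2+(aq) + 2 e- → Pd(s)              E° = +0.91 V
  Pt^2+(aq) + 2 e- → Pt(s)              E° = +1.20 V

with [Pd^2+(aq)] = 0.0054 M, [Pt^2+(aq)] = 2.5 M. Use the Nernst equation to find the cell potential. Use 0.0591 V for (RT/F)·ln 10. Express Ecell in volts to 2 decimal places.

The Pt²⁺/Pt couple has the more positive E°, so it is the cathode; Pd²⁺/Pd is the anode.
The standard potential is +1.20 − (+0.91) = +0.29 V and the balanced reaction transfers n = 2 electrons.
The balanced reaction is Pt^2+(aq) + Pd(s) → Pt(s) + Pd^2+(aq), so Q = [Pd^2+(aq)] / [Pt^2+(aq)] = 0.00216 and log Q = −2.666.
By the Nernst equation, E = +0.29 − (0.0591/2)·(−2.666) = +0.37 V.

+0.37 V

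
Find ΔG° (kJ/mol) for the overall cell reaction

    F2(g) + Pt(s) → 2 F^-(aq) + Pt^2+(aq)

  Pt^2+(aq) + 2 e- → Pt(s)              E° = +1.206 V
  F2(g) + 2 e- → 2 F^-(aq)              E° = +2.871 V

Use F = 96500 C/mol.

In the reaction as written F2(g) is reduced, so the F₂/F⁻ couple is the cathode and Pt²⁺/Pt is the anode.
E°cell = +2.871 − (+1.206) = +1.665 V; balancing electrons gives n = 2.
ΔG° = −nFE°cell = −(2)(96500)(+1.665) J/mol = −321 kJ/mol.

−321 kJ/mol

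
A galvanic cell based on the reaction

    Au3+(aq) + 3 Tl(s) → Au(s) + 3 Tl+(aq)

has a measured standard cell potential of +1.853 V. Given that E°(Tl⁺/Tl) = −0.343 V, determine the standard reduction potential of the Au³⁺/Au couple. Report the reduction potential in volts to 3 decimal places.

In the reaction as written the Au³⁺/Au couple is reduced (cathode) and Tl⁺/Tl is oxidized (anode), so E°cell = E°(Au³⁺/Au) − E°(Tl⁺/Tl).
E°(Au³⁺/Au) = E°cell + E°(anode) = +1.853 + (−0.343) = +1.510 V.

+1.510 V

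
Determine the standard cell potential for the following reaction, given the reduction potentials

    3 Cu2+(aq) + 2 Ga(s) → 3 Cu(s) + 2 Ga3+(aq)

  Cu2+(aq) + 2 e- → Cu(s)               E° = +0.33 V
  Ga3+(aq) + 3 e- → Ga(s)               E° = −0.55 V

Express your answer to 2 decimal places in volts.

+0.88 V

Cu2+(aq) gains electrons, so the Cu²⁺/Cu couple is the cathode; the Ga³⁺/Ga couple is the anode.
E°cell = E°(cathode) − E°(anode) = +0.33 − (−0.55) = +0.88 V.
The positive value indicates the reaction is spontaneous as written.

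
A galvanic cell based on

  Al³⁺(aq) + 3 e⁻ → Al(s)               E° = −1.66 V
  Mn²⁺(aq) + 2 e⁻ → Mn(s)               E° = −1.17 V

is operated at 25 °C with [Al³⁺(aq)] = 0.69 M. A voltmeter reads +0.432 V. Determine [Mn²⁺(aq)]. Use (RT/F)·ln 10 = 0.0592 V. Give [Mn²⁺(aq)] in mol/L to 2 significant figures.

0.0086 M

The Mn²⁺/Mn couple has the larger reduction potential, so it is the cathode: E°cell = −1.17 − (−1.66) = +0.49 V and n = 6.
Since E = E° − (0.0592/n)·log Q, log Q = n(E° − E)/0.0592 = 5.878.
For 3 Mn²⁺(aq) + 2 Al(s) → 3 Mn(s) + 2 Al³⁺(aq), the reaction quotient is Q = [Al³⁺(aq)]^2 / [Mn²⁺(aq)]^3.
Substituting the known concentrations and solving, log [Mn²⁺(aq)] = −2.067 and [Mn²⁺(aq)] = 0.0086 M.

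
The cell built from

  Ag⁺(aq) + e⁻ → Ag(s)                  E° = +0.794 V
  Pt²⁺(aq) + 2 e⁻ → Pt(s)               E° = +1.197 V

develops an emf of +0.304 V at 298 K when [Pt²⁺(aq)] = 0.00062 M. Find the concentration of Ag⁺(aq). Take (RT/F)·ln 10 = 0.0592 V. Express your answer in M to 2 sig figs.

Pt²⁺/Pt is the cathode (higher E°); E°cell = +1.197 − (+0.794) = +0.403 V with n = 2.
Since E = E° − (0.0592/n)·log Q, log Q = n(E° − E)/0.0592 = 3.345.
Balancing electrons gives Pt²⁺(aq) + 2 Ag(s) → Pt(s) + 2 Ag⁺(aq); thus Q = [Ag⁺(aq)]^2 / [Pt²⁺(aq)].
Solving for the unknown gives log [Ag⁺(aq)] = 0.069, so [Ag⁺(aq)] ≈ 1.2 M.

1.2 M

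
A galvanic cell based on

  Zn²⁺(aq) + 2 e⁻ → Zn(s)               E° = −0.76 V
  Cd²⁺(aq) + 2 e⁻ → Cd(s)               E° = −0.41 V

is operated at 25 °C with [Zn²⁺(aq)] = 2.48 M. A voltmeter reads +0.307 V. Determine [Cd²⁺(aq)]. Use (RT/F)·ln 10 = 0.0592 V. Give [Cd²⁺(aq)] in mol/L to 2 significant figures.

With Cd²⁺/Cd at the cathode and Zn²⁺/Zn at the anode, E°cell = −0.41 − (−0.76) = +0.35 V (n = 2).
From the Nernst equation, log Q = n(E° − E)/0.0592 = 2·(+0.35 − (+0.307))/0.0592 = 1.453.
Balancing electrons gives Cd²⁺(aq) + Zn(s) → Cd(s) + Zn²⁺(aq); thus Q = [Zn²⁺(aq)] / [Cd²⁺(aq)].
Isolating [Cd²⁺(aq)] in Q = 10^{1.453} yields log [Cd²⁺(aq)] = −1.059, i.e. 0.087 M.

0.087 M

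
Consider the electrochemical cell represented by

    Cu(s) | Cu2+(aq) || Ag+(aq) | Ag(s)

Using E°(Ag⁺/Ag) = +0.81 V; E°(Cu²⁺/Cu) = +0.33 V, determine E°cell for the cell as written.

+0.48 V

By convention the left-hand electrode in cell notation is the anode (oxidation) and the right-hand electrode is the cathode (reduction).
E°cell = E°(right) − E°(left) = +0.81 − (+0.33) = +0.48 V.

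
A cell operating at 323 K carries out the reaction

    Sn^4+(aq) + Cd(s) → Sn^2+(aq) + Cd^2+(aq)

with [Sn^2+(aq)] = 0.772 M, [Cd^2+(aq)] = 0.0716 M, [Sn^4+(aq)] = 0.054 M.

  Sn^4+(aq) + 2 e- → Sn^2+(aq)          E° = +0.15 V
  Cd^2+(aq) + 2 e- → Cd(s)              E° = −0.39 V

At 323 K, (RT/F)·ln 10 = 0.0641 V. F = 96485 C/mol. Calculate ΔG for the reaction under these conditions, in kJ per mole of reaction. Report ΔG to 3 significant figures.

−104 kJ/mol

E°cell = +0.15 − (−0.39) = +0.54 V; the balanced reaction transfers n = 2 electrons.
Here Q = ([Sn^2+(aq)]·[Cd^2+(aq)]) / [Sn^4+(aq)] = 1.02 (log Q = 0.010), giving E = +0.54 − (0.0641/2)·(0.010) = +0.5397 V.
ΔG = −nFE = −(2)(96485)(+0.5397) J/mol = −104 kJ/mol.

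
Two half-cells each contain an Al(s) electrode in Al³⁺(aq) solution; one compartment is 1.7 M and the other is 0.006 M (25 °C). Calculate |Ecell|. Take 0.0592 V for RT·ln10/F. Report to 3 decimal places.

0.048 V

For a concentration cell E°cell = 0, since both electrodes use the same couple.
The compartment with the higher Al³⁺(aq) concentration (1.7 M) acts as the cathode; ions are reduced there and produced at the dilute (0.006 M) anode.
With n = 3, Ecell = −(0.0592/3)·log([dilute]/[conc]) = −(0.0592/3)·log(0.006/1.7) = +0.048 V.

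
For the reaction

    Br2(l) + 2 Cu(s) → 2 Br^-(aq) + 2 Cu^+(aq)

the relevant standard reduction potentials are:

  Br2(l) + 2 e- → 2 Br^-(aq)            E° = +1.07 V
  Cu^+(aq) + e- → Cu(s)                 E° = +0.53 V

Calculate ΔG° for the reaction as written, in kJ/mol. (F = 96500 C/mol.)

In the reaction as written Br2(l) is reduced, so the Br₂/Br⁻ couple is the cathode and Cu⁺/Cu is the anode.
E°cell = +1.07 − (+0.53) = +0.54 V; balancing electrons gives n = 2.
ΔG° = −nFE°cell = −(2)(96500)(+0.54) J/mol = −104 kJ/mol.

−104 kJ/mol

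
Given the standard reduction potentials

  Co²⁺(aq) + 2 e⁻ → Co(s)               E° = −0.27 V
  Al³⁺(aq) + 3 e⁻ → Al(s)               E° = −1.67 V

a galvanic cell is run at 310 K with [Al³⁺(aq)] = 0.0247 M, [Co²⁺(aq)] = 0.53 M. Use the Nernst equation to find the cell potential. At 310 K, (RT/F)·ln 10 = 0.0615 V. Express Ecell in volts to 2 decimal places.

The Co²⁺/Co couple has the more positive E°, so it is the cathode; Al³⁺/Al is the anode.
The standard potential is −0.27 − (−1.67) = +1.40 V and the balanced reaction transfers n = 6 electrons.
Balancing gives 3 Co²⁺(aq) + 2 Al(s) → 3 Co(s) + 2 Al³⁺(aq); hence Q = [Al³⁺(aq)]^2 / [Co²⁺(aq)]^3 = 0.0041 (log Q = −2.387).
By the Nernst equation, E = +1.40 − (0.0615/6)·(−2.387) = +1.42 V.

+1.42 V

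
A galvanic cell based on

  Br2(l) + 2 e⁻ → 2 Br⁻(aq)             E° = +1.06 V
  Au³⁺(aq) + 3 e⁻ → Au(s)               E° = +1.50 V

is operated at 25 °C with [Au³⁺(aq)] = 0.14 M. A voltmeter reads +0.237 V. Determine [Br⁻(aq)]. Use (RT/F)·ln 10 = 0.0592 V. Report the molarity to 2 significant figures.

Au³⁺/Au is the cathode (higher E°); E°cell = +1.50 − (+1.06) = +0.44 V with n = 6.
From the Nernst equation, log Q = n(E° − E)/0.0592 = 6·(+0.44 − (+0.237))/0.0592 = 20.574.
Balancing electrons gives 2 Au³⁺(aq) + 6 Br⁻(aq) → 2 Au(s) + 3 Br2(l); thus Q = 1 / ([Au³⁺(aq)]^2·[Br⁻(aq)]^6).
Substituting the known concentrations and solving, log [Br⁻(aq)] = −3.144 and [Br⁻(aq)] = 0.00072 M.

0.00072 M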